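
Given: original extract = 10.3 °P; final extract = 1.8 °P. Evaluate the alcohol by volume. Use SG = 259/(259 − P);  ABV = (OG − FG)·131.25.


OG = 259/(259 − 10.3) = 1.0414
FG = 259/(259 − 1.8) = 1.0070
ABV = (1.0414 − 1.0070)·131.25

4.5172 % ABV


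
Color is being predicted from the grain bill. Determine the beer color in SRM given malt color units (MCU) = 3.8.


SRM = 1.4922 · MCU^0.6859
SRM = 1.4922 · 3.8^0.6859

3.7282 SRM


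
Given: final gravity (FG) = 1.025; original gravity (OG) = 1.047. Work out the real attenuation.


AA = (OG−FG)/(OG−1)·100;  RA = AA·0.8192
AA = (1.047 − 1.025)/(1.047 − 1)·100 = 46.8085
RA = 46.8085·0.8192

38.3455 %


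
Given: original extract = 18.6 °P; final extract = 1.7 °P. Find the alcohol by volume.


SG = 259/(259 − P);  ABV = (OG − FG)·131.25
OG = 259/(259 − 18.6) = 1.0774
FG = 259/(259 − 1.7) = 1.0066
ABV = (1.0774 − 1.0066)·131.25

9.2878 % ABV


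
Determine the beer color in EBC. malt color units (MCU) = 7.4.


SRM = 1.4922·MCU^0.6859;  EBC = SRM·1.97
SRM = 1.4922·7.4^0.6859 = 5.8889
EBC = 5.8889·1.97

11.6011 EBC


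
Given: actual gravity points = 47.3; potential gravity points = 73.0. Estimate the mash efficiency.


efficiency = actual / potential × 100
efficiency = 47.3 / 73.0 × 100

64.7945 %


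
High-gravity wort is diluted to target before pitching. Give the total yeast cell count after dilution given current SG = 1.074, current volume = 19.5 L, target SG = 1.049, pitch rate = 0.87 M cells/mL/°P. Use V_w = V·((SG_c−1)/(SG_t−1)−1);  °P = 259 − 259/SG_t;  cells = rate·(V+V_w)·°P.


V_w = 19.5·((1.074−1)/(1.049−1)−1) = 9.9490
V_final = 19.5 + 9.9490 = 29.4490
°P = 259 − 259/1.049 = 12.0982
cells = 0.87·29.4490·12.0982

309.9630 billion cells


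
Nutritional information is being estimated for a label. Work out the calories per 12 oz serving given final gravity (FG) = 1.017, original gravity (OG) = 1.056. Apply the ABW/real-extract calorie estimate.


ABW = (OG−FG)·131.25·0.79/FG;  °P = 259 − 259/SG (for OG→OE and FG→AE);  RE = 0.1808·OE + 0.8192·AE;  Cal = (6.9·ABW + 4·(RE−0.1))·FG·3.55
ABW = (1.056 − 1.017)·131.25·0.79/1.017 = 3.9762
OE = 259 − 259/1.056 = 13.7348 °P
AE = 259 − 259/1.017 = 4.3294 °P
RE = 0.1808·13.7348 + 0.8192·4.3294 = 6.0299 °P
Cal = (6.9·3.9762 + 4·(6.0299−0.1))·1.017·3.55

184.6893 kcal


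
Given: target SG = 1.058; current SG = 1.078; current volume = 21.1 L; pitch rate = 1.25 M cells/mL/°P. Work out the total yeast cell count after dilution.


V_w = V·((SG_c−1)/(SG_t−1)−1);  °P = 259 − 259/SG_t;  cells = rate·(V+V_w)·°P
V_w = 21.1·((1.078−1)/(1.058−1)−1) = 7.2759
V_final = 21.1 + 7.2759 = 28.3759
°P = 259 − 259/1.058 = 14.1985
cells = 1.25·28.3759·14.1985

503.6179 billion cells


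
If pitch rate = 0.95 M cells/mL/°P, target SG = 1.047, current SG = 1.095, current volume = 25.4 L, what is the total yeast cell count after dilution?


V_w = V·((SG_c−1)/(SG_t−1)−1);  °P = 259 − 259/SG_t;  cells = rate·(V+V_w)·°P
V_w = 25.4·((1.095−1)/(1.047−1)−1) = 25.9404
V_final = 25.4 + 25.9404 = 51.3404
°P = 259 − 259/1.047 = 11.6266
cells = 0.95·51.3404·11.6266

567.0665 billion cells


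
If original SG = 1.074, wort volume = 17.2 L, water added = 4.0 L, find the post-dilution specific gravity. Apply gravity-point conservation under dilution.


SG_new = 1 + (SG_old − 1)·V_old/(V_old + V_water)
pts = (1.074 − 1)·1000·17.2/(17.2 + 4.0) = 60.0377
SG_new = 1 + 60.0377/1000

1.0600


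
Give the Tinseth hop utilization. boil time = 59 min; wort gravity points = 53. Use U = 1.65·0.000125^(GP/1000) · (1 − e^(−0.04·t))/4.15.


bigness = 1.65·0.000125^(53/1000) = 1.0248
boil_factor = (1 − e^(−0.04·59))/4.15 = 0.2182
U = 1.0248 · 0.2182

0.2236


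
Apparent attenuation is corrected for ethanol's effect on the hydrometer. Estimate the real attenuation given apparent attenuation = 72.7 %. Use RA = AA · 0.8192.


RA = 72.7 · 0.8192

59.5558 %


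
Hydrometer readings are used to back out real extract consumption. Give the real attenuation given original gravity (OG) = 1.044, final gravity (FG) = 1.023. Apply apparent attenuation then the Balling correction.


AA = (OG−FG)/(OG−1)·100;  RA = AA·0.8192
AA = (1.044 − 1.023)/(1.044 − 1)·100 = 47.7273
RA = 47.7273·0.8192

39.0982 %


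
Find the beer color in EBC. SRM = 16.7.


EBC = SRM · 1.97
EBC = 16.7 · 1.97

32.8990 EBC


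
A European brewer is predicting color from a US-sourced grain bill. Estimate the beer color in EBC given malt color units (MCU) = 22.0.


SRM = 1.4922·MCU^0.6859;  EBC = SRM·1.97
SRM = 1.4922·22.0^0.6859 = 12.4335
EBC = 12.4335·1.97

24.4941 EBC


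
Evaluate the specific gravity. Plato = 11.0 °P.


SG = 259/(259 − P)
SG = 259/(259 − 11.0)

1.0444


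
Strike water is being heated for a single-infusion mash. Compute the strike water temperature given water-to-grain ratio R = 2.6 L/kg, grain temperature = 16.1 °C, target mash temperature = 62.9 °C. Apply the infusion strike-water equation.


T_strike = (0.41/R)·(T_mash − T_grain) + T_mash
T_strike = (0.41/2.6)·(62.9 − 16.1) + 62.9

70.2800 °C


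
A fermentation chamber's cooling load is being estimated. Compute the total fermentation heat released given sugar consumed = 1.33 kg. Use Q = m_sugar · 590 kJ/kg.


Q = 1.33 · 590

784.7000 kJ


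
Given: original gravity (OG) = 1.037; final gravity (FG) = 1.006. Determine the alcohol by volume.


ABV = (OG − FG) · 131.25
ABV = (1.037 − 1.006) · 131.25

4.0687 % ABV


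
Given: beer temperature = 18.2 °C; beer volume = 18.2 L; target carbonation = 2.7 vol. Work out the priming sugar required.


residual = 14.695·(0.01821 + 0.09011·e^(−0.04·T));  sugar = (target − residual)·4.0·V
residual = 14.695·(0.01821 + 0.09011·e^(−0.04·18.2)) = 0.9070
sugar = (2.7 − 0.9070)·4.0·18.2

130.5303 g


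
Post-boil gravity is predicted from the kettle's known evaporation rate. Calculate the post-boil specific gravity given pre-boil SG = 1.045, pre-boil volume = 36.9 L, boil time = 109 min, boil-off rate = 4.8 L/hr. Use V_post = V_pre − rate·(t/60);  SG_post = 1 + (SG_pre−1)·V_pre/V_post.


V_post = 36.9 − 4.8·(109/60) = 28.1800
SG_post = 1 + (1.045 − 1)·36.9/28.1800

1.0589


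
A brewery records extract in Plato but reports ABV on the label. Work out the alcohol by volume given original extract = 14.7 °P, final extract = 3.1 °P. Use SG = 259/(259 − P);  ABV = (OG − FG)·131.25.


OG = 259/(259 − 14.7) = 1.0602
FG = 259/(259 − 3.1) = 1.0121
ABV = (1.0602 − 1.0121)·131.25

6.3076 % ABV


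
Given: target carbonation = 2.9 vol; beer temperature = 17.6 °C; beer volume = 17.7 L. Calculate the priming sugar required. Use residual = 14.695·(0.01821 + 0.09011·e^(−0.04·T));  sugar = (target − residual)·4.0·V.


residual = 14.695·(0.01821 + 0.09011·e^(−0.04·17.6)) = 0.9225
sugar = (2.9 − 0.9225)·4.0·17.7

140.0047 g


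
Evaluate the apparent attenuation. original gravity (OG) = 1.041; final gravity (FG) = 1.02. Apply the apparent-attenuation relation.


AA = (OG − FG)/(OG − 1) · 100
AA = (1.041 − 1.02)/(1.041 − 1) · 100

51.2195 %


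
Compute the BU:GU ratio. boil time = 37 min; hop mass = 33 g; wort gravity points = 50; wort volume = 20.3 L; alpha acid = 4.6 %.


U = 1.65·0.000125^(GP/1000)·(1−e^(−0.04t))/4.15;  IBU = (α/100)·m·U·1000/V;  BU:GU = IBU/GP
U = 1.65·0.000125^(50/1000)·(1−e^(−0.04·37))/4.15 = 0.1959
IBU = (4.6/100)·33·0.1959·1000/20.3 = 14.6514
BU:GU = 14.6514/50

0.2930


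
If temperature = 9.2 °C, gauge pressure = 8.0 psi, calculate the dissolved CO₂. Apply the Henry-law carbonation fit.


vols = (P + 14.695)·(0.01821 + 0.09011·e^(−0.04·T))
vols = (8.0 + 14.695)·(0.01821 + 0.09011·e^(−0.04·9.2))

1.8287 volumes


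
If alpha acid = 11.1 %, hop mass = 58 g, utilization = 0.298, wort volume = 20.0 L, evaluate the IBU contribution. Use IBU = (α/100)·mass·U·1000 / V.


IBU = (11.1/100)·58·0.298·1000 / 20.0

95.9262 IBU


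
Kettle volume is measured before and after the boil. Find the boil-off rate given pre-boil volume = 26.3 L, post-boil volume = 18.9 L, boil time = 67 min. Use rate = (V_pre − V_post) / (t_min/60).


rate = (26.3 − 18.9) / (67/60)

6.6269 L/hr


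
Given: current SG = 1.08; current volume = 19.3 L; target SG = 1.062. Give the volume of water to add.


V_water = V·((SG_curr − 1)/(SG_target − 1) − 1)
V_water = 19.3·((1.08 − 1)/(1.062 − 1) − 1)

5.6032 L


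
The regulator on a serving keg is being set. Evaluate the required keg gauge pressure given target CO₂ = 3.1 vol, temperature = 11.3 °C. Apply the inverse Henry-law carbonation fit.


psi = vols/(0.01821 + 0.09011·e^(−0.04·T)) − 14.695
psi = 3.1/(0.01821 + 0.09011·e^(−0.04·11.3)) − 14.695

26.3364 psi


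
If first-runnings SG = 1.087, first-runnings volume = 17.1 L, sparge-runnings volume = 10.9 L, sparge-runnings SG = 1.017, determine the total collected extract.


total = Σ (SG_i − 1)·1000·V_i
first = (1.087 − 1)·1000·17.1 = 1487.7000
sparge = (1.017 − 1)·1000·10.9 = 185.3000
total = 1487.7000 + 185.3000

1673.0000 gravity·L


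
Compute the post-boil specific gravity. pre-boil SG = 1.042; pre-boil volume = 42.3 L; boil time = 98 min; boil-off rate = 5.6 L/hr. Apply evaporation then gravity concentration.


V_post = V_pre − rate·(t/60);  SG_post = 1 + (SG_pre−1)·V_pre/V_post
V_post = 42.3 − 5.6·(98/60) = 33.1533
SG_post = 1 + (1.042 − 1)·42.3/33.1533

1.0536


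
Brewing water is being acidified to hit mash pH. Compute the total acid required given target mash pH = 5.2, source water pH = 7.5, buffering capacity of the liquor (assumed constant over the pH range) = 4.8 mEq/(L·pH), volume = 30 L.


acid = buffering capacity · (pH_source − pH_target) · V
acid = 4.8 · (7.5 − 5.2) · 30

331.2000 mEq


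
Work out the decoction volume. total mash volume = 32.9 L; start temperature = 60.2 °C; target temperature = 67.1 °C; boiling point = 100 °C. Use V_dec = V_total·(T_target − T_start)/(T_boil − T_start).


V_dec = 32.9·(67.1 − 60.2)/(100 − 60.2)

5.7038 L


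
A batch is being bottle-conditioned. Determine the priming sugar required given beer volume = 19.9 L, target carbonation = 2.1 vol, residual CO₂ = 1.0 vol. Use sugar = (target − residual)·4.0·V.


sugar = (2.1 − 1.0)·4.0·19.9

87.5600 g


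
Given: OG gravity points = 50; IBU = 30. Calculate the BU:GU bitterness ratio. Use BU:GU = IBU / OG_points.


BU:GU = 30 / 50

0.6000


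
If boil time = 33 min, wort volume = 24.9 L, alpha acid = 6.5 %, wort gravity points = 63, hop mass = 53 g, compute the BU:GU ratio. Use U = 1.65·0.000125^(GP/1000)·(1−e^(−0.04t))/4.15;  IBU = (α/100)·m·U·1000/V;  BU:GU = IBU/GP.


U = 1.65·0.000125^(63/1000)·(1−e^(−0.04·33))/4.15 = 0.1654
IBU = (6.5/100)·53·0.1654·1000/24.9 = 22.8852
BU:GU = 22.8852/63

0.3633


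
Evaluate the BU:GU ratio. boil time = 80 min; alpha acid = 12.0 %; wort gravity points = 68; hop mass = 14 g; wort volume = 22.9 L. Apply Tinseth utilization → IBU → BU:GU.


U = 1.65·0.000125^(GP/1000)·(1−e^(−0.04t))/4.15;  IBU = (α/100)·m·U·1000/V;  BU:GU = IBU/GP
U = 1.65·0.000125^(68/1000)·(1−e^(−0.04·80))/4.15 = 0.2070
IBU = (12.0/100)·14·0.2070·1000/22.9 = 15.1854
BU:GU = 15.1854/68

0.2233


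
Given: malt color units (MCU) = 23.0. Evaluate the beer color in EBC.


SRM = 1.4922·MCU^0.6859;  EBC = SRM·1.97
SRM = 1.4922·23.0^0.6859 = 12.8185
EBC = 12.8185·1.97

25.2524 EBC


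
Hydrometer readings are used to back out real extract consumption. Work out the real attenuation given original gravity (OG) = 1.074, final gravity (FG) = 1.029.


AA = (OG−FG)/(OG−1)·100;  RA = AA·0.8192
AA = (1.074 − 1.029)/(1.074 − 1)·100 = 60.8108
RA = 60.8108·0.8192

49.8162 %


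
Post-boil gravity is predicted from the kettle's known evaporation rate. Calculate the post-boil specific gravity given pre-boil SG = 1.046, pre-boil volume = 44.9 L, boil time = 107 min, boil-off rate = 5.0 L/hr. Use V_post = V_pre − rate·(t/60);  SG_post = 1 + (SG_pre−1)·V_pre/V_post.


V_post = 44.9 − 5.0·(107/60) = 35.9833
SG_post = 1 + (1.046 − 1)·44.9/35.9833

1.0574


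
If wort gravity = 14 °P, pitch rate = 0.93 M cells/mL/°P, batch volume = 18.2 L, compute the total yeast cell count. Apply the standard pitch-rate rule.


cells (billions) = rate · V_L · °P
cells = 0.93 · 18.2 · 14

236.9640 billion cells


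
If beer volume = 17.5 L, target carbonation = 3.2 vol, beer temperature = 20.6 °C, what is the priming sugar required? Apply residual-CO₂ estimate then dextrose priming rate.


residual = 14.695·(0.01821 + 0.09011·e^(−0.04·T));  sugar = (target − residual)·4.0·V
residual = 14.695·(0.01821 + 0.09011·e^(−0.04·20.6)) = 0.8485
sugar = (3.2 − 0.8485)·4.0·17.5

164.6069 g


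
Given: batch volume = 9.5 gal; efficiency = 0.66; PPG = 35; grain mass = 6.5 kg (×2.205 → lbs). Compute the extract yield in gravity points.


points = lbs × PPG × eff / vol
lbs = 6.5 × 2.205 = 14.3325
points = 14.3325 × 35 × 0.66 / 9.5

34.8506 points


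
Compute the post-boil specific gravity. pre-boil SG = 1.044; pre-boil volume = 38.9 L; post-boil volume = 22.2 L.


SG_post = 1 + (SG_pre − 1)·V_pre/V_post
pts_pre = (1.044 − 1)·1000 = 44.0000
pts_post = 44.0000·38.9/22.2 = 77.0991
SG_post = 1 + 77.0991/1000

1.0771


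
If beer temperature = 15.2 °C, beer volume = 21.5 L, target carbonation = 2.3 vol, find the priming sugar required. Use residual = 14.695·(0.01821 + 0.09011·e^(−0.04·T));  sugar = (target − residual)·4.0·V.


residual = 14.695·(0.01821 + 0.09011·e^(−0.04·15.2)) = 0.9885
sugar = (2.3 − 0.9885)·4.0·21.5

112.7870 g


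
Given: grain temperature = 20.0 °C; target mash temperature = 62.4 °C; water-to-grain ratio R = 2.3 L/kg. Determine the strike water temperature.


T_strike = (0.41/R)·(T_mash − T_grain) + T_mash
T_strike = (0.41/2.3)·(62.4 − 20.0) + 62.4

69.9583 °C


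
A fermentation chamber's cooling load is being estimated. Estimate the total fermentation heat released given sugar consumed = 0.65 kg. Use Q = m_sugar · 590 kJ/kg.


Q = 0.65 · 590

383.5000 kJ


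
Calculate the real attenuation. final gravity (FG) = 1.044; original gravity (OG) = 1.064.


AA = (OG−FG)/(OG−1)·100;  RA = AA·0.8192
AA = (1.064 − 1.044)/(1.064 − 1)·100 = 31.2500
RA = 31.2500·0.8192

25.6000 %


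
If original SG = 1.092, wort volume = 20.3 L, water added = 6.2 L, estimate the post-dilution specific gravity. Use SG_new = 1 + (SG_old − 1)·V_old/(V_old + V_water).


pts = (1.092 − 1)·1000·20.3/(20.3 + 6.2) = 70.4755
SG_new = 1 + 70.4755/1000

1.0705


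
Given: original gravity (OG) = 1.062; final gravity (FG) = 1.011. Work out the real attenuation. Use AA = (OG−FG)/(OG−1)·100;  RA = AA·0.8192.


AA = (1.062 − 1.011)/(1.062 − 1)·100 = 82.2581
RA = 82.2581·0.8192

67.3858 %


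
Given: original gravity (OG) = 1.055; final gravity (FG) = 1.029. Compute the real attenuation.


AA = (OG−FG)/(OG−1)·100;  RA = AA·0.8192
AA = (1.055 − 1.029)/(1.055 − 1)·100 = 47.2727
RA = 47.2727·0.8192

38.7258 %


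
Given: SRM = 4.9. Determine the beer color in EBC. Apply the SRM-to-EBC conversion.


EBC = SRM · 1.97
EBC = 4.9 · 1.97

9.6530 EBC


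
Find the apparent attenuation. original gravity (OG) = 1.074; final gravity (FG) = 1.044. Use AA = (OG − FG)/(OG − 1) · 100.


AA = (1.074 − 1.044)/(1.074 − 1) · 100

40.5405 %


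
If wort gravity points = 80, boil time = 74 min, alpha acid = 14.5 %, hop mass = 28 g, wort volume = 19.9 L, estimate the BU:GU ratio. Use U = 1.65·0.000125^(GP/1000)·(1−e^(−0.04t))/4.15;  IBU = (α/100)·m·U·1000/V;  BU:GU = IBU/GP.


U = 1.65·0.000125^(80/1000)·(1−e^(−0.04·74))/4.15 = 0.1837
IBU = (14.5/100)·28·0.1837·1000/19.9 = 37.4760
BU:GU = 37.4760/80

0.4684


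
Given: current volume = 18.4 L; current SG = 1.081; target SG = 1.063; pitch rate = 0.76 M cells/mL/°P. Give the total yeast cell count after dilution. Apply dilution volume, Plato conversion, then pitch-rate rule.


V_w = V·((SG_c−1)/(SG_t−1)−1);  °P = 259 − 259/SG_t;  cells = rate·(V+V_w)·°P
V_w = 18.4·((1.081−1)/(1.063−1)−1) = 5.2571
V_final = 18.4 + 5.2571 = 23.6571
°P = 259 − 259/1.063 = 15.3500
cells = 0.76·23.6571·15.3500

275.9834 billion cells


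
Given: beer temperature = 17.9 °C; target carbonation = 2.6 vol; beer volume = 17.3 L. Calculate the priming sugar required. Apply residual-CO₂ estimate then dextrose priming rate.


residual = 14.695·(0.01821 + 0.09011·e^(−0.04·T));  sugar = (target − residual)·4.0·V
residual = 14.695·(0.01821 + 0.09011·e^(−0.04·17.9)) = 0.9147
sugar = (2.6 − 0.9147)·4.0·17.3

116.6214 g


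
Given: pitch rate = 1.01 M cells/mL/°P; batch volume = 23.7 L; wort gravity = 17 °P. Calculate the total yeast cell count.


cells (billions) = rate · V_L · °P
cells = 1.01 · 23.7 · 17

406.9290 billion cells


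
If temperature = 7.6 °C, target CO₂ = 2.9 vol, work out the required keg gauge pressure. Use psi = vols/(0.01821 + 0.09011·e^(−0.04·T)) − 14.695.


psi = 2.9/(0.01821 + 0.09011·e^(−0.04·7.6)) − 14.695

19.5440 psi


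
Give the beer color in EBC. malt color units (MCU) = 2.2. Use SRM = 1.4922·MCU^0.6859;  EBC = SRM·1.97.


SRM = 1.4922·2.2^0.6859 = 2.5627
EBC = 2.5627·1.97

5.0485 EBC


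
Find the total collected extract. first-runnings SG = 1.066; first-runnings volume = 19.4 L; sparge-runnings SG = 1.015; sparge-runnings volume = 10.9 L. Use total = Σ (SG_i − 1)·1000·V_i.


first = (1.066 − 1)·1000·19.4 = 1280.4000
sparge = (1.015 − 1)·1000·10.9 = 163.5000
total = 1280.4000 + 163.5000

1443.9000 gravity·L


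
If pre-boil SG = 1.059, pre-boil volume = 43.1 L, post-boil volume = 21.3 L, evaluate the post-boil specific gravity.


SG_post = 1 + (SG_pre − 1)·V_pre/V_post
pts_pre = (1.059 − 1)·1000 = 59.0000
pts_post = 59.0000·43.1/21.3 = 119.3850
SG_post = 1 + 119.3850/1000

1.1194


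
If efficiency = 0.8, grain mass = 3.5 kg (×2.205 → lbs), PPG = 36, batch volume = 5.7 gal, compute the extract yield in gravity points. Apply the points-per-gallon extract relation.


points = lbs × PPG × eff / vol
lbs = 3.5 × 2.205 = 7.7175
points = 7.7175 × 36 × 0.8 / 5.7

38.9937 points


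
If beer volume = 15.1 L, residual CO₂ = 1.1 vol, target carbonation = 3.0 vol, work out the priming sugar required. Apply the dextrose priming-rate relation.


sugar = (target − residual)·4.0·V
sugar = (3.0 − 1.1)·4.0·15.1

114.7600 g


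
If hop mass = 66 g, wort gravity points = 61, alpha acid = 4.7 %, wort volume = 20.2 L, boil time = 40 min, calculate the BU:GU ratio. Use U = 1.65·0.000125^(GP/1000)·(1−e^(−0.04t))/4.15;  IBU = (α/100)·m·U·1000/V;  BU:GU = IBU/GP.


U = 1.65·0.000125^(61/1000)·(1−e^(−0.04·40))/4.15 = 0.1834
IBU = (4.7/100)·66·0.1834·1000/20.2 = 28.1642
BU:GU = 28.1642/61

0.4617


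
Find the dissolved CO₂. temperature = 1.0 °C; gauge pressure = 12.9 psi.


vols = (P + 14.695)·(0.01821 + 0.09011·e^(−0.04·T))
vols = (12.9 + 14.695)·(0.01821 + 0.09011·e^(−0.04·1.0))

2.8916 volumes


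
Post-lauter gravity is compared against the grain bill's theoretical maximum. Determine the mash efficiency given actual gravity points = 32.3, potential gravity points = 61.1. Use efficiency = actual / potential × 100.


efficiency = 32.3 / 61.1 × 100

52.8642 %


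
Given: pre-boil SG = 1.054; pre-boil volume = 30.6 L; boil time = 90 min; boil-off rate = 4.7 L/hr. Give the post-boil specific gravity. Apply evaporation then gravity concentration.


V_post = V_pre − rate·(t/60);  SG_post = 1 + (SG_pre−1)·V_pre/V_post
V_post = 30.6 − 4.7·(90/60) = 23.5500
SG_post = 1 + (1.054 − 1)·30.6/23.5500

1.0702


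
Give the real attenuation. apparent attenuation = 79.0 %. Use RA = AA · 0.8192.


RA = 79.0 · 0.8192

64.7168 %


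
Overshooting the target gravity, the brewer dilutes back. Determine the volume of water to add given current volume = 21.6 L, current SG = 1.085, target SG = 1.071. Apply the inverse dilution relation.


V_water = V·((SG_curr − 1)/(SG_target − 1) − 1)
V_water = 21.6·((1.085 − 1)/(1.071 − 1) − 1)

4.2592 L


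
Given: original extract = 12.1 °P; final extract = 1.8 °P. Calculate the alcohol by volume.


SG = 259/(259 − P);  ABV = (OG − FG)·131.25
OG = 259/(259 − 12.1) = 1.0490
FG = 259/(259 − 1.8) = 1.0070
ABV = (1.0490 − 1.0070)·131.25

5.5137 % ABV


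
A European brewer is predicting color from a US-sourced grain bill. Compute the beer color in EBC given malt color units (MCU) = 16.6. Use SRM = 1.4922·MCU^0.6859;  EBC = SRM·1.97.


SRM = 1.4922·16.6^0.6859 = 10.2494
EBC = 10.2494·1.97

20.1914 EBC


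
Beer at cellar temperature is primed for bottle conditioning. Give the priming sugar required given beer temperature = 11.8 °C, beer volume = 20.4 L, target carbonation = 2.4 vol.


residual = 14.695·(0.01821 + 0.09011·e^(−0.04·T));  sugar = (target − residual)·4.0·V
residual = 14.695·(0.01821 + 0.09011·e^(−0.04·11.8)) = 1.0935
sugar = (2.4 − 1.0935)·4.0·20.4

106.6064 g


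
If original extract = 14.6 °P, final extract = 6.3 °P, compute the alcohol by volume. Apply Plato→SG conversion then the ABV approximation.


SG = 259/(259 − P);  ABV = (OG − FG)·131.25
OG = 259/(259 − 14.6) = 1.0597
FG = 259/(259 − 6.3) = 1.0249
ABV = (1.0597 − 1.0249)·131.25

4.5685 % ABV


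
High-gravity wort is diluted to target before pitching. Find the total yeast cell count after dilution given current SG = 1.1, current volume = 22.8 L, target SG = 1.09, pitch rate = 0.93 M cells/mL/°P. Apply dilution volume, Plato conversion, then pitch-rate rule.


V_w = V·((SG_c−1)/(SG_t−1)−1);  °P = 259 − 259/SG_t;  cells = rate·(V+V_w)·°P
V_w = 22.8·((1.1−1)/(1.09−1)−1) = 2.5333
V_final = 22.8 + 2.5333 = 25.3333
°P = 259 − 259/1.09 = 21.3853
cells = 0.93·25.3333·21.3853

503.8382 billion cells


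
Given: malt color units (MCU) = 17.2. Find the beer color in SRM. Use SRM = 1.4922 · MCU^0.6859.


SRM = 1.4922 · 17.2^0.6859

10.5021 SRM


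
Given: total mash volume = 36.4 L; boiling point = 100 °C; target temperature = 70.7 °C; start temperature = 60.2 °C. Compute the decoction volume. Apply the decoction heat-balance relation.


V_dec = V_total·(T_target − T_start)/(T_boil − T_start)
V_dec = 36.4·(70.7 − 60.2)/(100 − 60.2)

9.6030 L


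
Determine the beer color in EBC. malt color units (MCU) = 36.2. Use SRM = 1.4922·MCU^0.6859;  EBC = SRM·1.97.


SRM = 1.4922·36.2^0.6859 = 17.4963
EBC = 17.4963·1.97

34.4676 EBC


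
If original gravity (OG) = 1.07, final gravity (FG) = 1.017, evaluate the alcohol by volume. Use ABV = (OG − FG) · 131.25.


ABV = (1.07 − 1.017) · 131.25

6.9563 % ABV


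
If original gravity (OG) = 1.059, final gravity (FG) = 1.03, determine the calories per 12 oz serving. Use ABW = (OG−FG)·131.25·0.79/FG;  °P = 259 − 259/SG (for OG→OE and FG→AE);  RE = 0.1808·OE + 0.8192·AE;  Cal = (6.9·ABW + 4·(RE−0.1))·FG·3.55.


ABW = (1.059 − 1.03)·131.25·0.79/1.03 = 2.9194
OE = 259 − 259/1.059 = 14.4297 °P
AE = 259 − 259/1.03 = 7.5437 °P
RE = 0.1808·14.4297 + 0.8192·7.5437 = 8.7887 °P
Cal = (6.9·2.9194 + 4·(8.7887−0.1))·1.03·3.55

200.7354 kcal


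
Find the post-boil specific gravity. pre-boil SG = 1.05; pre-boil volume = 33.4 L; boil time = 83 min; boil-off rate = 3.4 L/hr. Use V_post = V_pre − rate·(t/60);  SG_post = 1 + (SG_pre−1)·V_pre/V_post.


V_post = 33.4 − 3.4·(83/60) = 28.6967
SG_post = 1 + (1.05 − 1)·33.4/28.6967

1.0582


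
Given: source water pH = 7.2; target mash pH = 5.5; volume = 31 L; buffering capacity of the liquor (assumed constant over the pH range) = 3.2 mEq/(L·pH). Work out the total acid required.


acid = buffering capacity · (pH_source − pH_target) · V
acid = 3.2 · (7.2 − 5.5) · 31

168.6400 mEq


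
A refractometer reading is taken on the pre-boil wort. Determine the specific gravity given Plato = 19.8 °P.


SG = 259/(259 − P)
SG = 259/(259 − 19.8)

1.0828


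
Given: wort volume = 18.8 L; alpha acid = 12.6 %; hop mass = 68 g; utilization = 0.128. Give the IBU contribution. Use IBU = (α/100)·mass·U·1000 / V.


IBU = (12.6/100)·68·0.128·1000 / 18.8

58.3353 IBU


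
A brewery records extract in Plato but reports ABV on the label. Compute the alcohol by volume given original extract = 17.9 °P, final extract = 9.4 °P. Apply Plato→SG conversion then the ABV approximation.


SG = 259/(259 − P);  ABV = (OG − FG)·131.25
OG = 259/(259 − 17.9) = 1.0742
FG = 259/(259 − 9.4) = 1.0377
ABV = (1.0742 − 1.0377)·131.25

4.8015 % ABV


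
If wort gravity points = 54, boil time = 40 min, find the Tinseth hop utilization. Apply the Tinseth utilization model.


U = 1.65·0.000125^(GP/1000) · (1 − e^(−0.04·t))/4.15
bigness = 1.65·0.000125^(54/1000) = 1.0156
boil_factor = (1 − e^(−0.04·40))/4.15 = 0.1923
U = 1.0156 · 0.1923

0.1953


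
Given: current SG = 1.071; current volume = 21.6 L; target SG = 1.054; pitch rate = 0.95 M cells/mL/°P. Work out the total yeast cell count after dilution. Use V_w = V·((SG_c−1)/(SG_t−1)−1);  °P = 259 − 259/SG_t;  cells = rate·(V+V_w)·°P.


V_w = 21.6·((1.071−1)/(1.054−1)−1) = 6.8000
V_final = 21.6 + 6.8000 = 28.4000
°P = 259 − 259/1.054 = 13.2694
cells = 0.95·28.4000·13.2694

358.0098 billion cells


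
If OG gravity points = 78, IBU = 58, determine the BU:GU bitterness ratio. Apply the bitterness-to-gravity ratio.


BU:GU = IBU / OG_points
BU:GU = 58 / 78

0.7436


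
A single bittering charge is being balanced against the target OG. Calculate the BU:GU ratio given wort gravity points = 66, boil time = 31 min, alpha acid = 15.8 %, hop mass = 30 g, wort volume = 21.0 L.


U = 1.65·0.000125^(GP/1000)·(1−e^(−0.04t))/4.15;  IBU = (α/100)·m·U·1000/V;  BU:GU = IBU/GP
U = 1.65·0.000125^(66/1000)·(1−e^(−0.04·31))/4.15 = 0.1561
IBU = (15.8/100)·30·0.1561·1000/21.0 = 35.2392
BU:GU = 35.2392/66

0.5339


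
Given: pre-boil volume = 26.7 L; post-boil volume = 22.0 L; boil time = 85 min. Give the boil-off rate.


rate = (V_pre − V_post) / (t_min/60)
rate = (26.7 − 22.0) / (85/60)

3.3176 L/hr


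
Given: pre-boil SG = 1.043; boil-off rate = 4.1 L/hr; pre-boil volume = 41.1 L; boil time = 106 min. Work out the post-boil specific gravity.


V_post = V_pre − rate·(t/60);  SG_post = 1 + (SG_pre−1)·V_pre/V_post
V_post = 41.1 − 4.1·(106/60) = 33.8567
SG_post = 1 + (1.043 − 1)·41.1/33.8567

1.0522


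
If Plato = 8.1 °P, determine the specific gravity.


SG = 259/(259 − P)
SG = 259/(259 − 8.1)

1.0323


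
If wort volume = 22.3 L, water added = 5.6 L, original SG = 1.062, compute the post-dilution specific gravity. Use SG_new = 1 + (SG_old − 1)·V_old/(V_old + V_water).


pts = (1.062 − 1)·1000·22.3/(22.3 + 5.6) = 49.5556
SG_new = 1 + 49.5556/1000

1.0496


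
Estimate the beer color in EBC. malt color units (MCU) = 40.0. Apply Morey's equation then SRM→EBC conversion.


SRM = 1.4922·MCU^0.6859;  EBC = SRM·1.97
SRM = 1.4922·40.0^0.6859 = 18.7361
EBC = 18.7361·1.97

36.9102 EBC


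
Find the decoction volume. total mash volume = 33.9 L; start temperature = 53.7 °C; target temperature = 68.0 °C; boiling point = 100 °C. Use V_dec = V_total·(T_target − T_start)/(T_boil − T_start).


V_dec = 33.9·(68.0 − 53.7)/(100 − 53.7)

10.4702 L


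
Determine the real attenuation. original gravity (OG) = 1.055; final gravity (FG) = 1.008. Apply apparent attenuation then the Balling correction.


AA = (OG−FG)/(OG−1)·100;  RA = AA·0.8192
AA = (1.055 − 1.008)/(1.055 − 1)·100 = 85.4545
RA = 85.4545·0.8192

70.0044 %


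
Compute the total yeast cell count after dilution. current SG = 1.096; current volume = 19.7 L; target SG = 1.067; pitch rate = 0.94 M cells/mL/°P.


V_w = V·((SG_c−1)/(SG_t−1)−1);  °P = 259 − 259/SG_t;  cells = rate·(V+V_w)·°P
V_w = 19.7·((1.096−1)/(1.067−1)−1) = 8.5269
V_final = 19.7 + 8.5269 = 28.2269
°P = 259 − 259/1.067 = 16.2634
cells = 0.94·28.2269·16.2634

431.5197 billion cells


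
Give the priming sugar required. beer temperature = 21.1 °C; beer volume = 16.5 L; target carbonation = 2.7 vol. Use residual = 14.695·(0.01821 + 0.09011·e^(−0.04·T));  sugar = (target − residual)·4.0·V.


residual = 14.695·(0.01821 + 0.09011·e^(−0.04·21.1)) = 0.8370
sugar = (2.7 − 0.8370)·4.0·16.5

122.9599 g


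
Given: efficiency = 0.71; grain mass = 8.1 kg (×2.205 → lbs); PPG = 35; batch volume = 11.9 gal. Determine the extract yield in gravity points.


points = lbs × PPG × eff / vol
lbs = 8.1 × 2.205 = 17.8605
points = 17.8605 × 35 × 0.71 / 11.9

37.2969 points


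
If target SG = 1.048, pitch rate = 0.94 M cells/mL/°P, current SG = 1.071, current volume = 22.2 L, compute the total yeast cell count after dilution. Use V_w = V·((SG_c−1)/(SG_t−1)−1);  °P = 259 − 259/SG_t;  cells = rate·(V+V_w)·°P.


V_w = 22.2·((1.071−1)/(1.048−1)−1) = 10.6375
V_final = 22.2 + 10.6375 = 32.8375
°P = 259 − 259/1.048 = 11.8626
cells = 0.94·32.8375·11.8626

366.1657 billion cells


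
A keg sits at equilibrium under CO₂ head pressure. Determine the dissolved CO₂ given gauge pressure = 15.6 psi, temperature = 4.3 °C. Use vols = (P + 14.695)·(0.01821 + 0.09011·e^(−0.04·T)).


vols = (15.6 + 14.695)·(0.01821 + 0.09011·e^(−0.04·4.3))

2.8502 volumes


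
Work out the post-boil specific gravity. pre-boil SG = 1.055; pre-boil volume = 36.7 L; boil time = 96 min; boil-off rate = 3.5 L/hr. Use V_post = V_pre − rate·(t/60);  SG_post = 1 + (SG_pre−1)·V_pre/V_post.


V_post = 36.7 − 3.5·(96/60) = 31.1000
SG_post = 1 + (1.055 − 1)·36.7/31.1000

1.0649


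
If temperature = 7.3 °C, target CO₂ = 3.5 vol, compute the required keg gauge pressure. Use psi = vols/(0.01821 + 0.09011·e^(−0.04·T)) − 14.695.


psi = 3.5/(0.01821 + 0.09011·e^(−0.04·7.3)) − 14.695

26.2400 psi


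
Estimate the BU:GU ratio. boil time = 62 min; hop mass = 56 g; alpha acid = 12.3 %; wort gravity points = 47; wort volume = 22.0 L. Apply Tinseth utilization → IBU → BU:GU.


U = 1.65·0.000125^(GP/1000)·(1−e^(−0.04t))/4.15;  IBU = (α/100)·m·U·1000/V;  BU:GU = IBU/GP
U = 1.65·0.000125^(47/1000)·(1−e^(−0.04·62))/4.15 = 0.2388
IBU = (12.3/100)·56·0.2388·1000/22.0 = 74.7615
BU:GU = 74.7615/47

1.5907


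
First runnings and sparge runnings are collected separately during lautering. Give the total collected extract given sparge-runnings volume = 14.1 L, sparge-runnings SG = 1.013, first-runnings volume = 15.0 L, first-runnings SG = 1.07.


total = Σ (SG_i − 1)·1000·V_i
first = (1.07 − 1)·1000·15.0 = 1050.0000
sparge = (1.013 − 1)·1000·14.1 = 183.3000
total = 1050.0000 + 183.3000

1233.3000 gravity·L


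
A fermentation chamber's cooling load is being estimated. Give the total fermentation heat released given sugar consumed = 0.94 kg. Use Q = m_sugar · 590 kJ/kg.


Q = 0.94 · 590

554.6000 kJ


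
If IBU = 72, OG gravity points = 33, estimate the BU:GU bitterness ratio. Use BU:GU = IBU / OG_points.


BU:GU = 72 / 33

2.1818


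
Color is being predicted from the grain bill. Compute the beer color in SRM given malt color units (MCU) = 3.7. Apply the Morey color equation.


SRM = 1.4922 · MCU^0.6859
SRM = 1.4922 · 3.7^0.6859

3.6606 SRM


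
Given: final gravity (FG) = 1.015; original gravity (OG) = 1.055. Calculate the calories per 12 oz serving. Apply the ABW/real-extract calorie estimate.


ABW = (OG−FG)·131.25·0.79/FG;  °P = 259 − 259/SG (for OG→OE and FG→AE);  RE = 0.1808·OE + 0.8192·AE;  Cal = (6.9·ABW + 4·(RE−0.1))·FG·3.55
ABW = (1.055 − 1.015)·131.25·0.79/1.015 = 4.0862
OE = 259 − 259/1.055 = 13.5024 °P
AE = 259 − 259/1.015 = 3.8276 °P
RE = 0.1808·13.5024 + 0.8192·3.8276 = 5.5768 °P
Cal = (6.9·4.0862 + 4·(5.5768−0.1))·1.015·3.55

180.5299 kcal


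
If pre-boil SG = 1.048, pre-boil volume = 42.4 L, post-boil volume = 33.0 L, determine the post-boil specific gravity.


SG_post = 1 + (SG_pre − 1)·V_pre/V_post
pts_pre = (1.048 − 1)·1000 = 48.0000
pts_post = 48.0000·42.4/33.0 = 61.6727
SG_post = 1 + 61.6727/1000

1.0617


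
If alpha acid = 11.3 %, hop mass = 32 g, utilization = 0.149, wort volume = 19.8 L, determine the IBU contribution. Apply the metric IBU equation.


IBU = (α/100)·mass·U·1000 / V
IBU = (11.3/100)·32·0.149·1000 / 19.8

27.2113 IBU


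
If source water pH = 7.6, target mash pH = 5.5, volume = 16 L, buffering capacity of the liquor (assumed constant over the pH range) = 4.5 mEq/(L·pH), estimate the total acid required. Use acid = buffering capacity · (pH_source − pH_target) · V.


acid = 4.5 · (7.6 − 5.5) · 16

151.2000 mEq


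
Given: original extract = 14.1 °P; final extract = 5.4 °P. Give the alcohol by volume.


SG = 259/(259 − P);  ABV = (OG − FG)·131.25
OG = 259/(259 − 14.1) = 1.0576
FG = 259/(259 − 5.4) = 1.0213
ABV = (1.0576 − 1.0213)·131.25

4.7619 % ABV


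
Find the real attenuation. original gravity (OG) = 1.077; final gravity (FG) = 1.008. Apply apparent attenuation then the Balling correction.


AA = (OG−FG)/(OG−1)·100;  RA = AA·0.8192
AA = (1.077 − 1.008)/(1.077 − 1)·100 = 89.6104
RA = 89.6104·0.8192

73.4088 %


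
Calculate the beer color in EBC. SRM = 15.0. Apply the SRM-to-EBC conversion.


EBC = SRM · 1.97
EBC = 15.0 · 1.97

29.5500 EBC


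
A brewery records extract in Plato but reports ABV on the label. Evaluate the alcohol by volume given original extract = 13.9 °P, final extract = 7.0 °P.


SG = 259/(259 − P);  ABV = (OG − FG)·131.25
OG = 259/(259 − 13.9) = 1.0567
FG = 259/(259 − 7.0) = 1.0278
ABV = (1.0567 − 1.0278)·131.25

3.7976 % ABV


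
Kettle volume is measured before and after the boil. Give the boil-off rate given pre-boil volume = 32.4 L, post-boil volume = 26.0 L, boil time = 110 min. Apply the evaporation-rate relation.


rate = (V_pre − V_post) / (t_min/60)
rate = (32.4 − 26.0) / (110/60)

3.4909 L/hr


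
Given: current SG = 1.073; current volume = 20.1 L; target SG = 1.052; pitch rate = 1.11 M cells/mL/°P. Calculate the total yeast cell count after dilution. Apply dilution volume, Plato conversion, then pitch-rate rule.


V_w = V·((SG_c−1)/(SG_t−1)−1);  °P = 259 − 259/SG_t;  cells = rate·(V+V_w)·°P
V_w = 20.1·((1.073−1)/(1.052−1)−1) = 8.1173
V_final = 20.1 + 8.1173 = 28.2173
°P = 259 − 259/1.052 = 12.8023
cells = 1.11·28.2173·12.8023

400.9830 billion cells


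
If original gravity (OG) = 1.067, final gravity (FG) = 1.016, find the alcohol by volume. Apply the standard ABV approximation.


ABV = (OG − FG) · 131.25
ABV = (1.067 − 1.016) · 131.25

6.6937 % ABV


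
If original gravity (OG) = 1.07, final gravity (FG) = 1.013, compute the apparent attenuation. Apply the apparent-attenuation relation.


AA = (OG − FG)/(OG − 1) · 100
AA = (1.07 − 1.013)/(1.07 − 1) · 100

81.4286 %


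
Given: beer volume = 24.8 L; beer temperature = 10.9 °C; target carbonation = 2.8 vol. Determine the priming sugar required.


residual = 14.695·(0.01821 + 0.09011·e^(−0.04·T));  sugar = (target − residual)·4.0·V
residual = 14.695·(0.01821 + 0.09011·e^(−0.04·10.9)) = 1.1238
sugar = (2.8 − 1.1238)·4.0·24.8

166.2765 g


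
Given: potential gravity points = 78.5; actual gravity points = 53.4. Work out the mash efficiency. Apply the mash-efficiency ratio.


efficiency = actual / potential × 100
efficiency = 53.4 / 78.5 × 100

68.0255 %


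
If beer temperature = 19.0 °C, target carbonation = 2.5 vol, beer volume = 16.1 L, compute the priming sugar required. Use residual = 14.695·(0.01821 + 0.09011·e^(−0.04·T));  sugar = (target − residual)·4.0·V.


residual = 14.695·(0.01821 + 0.09011·e^(−0.04·19.0)) = 0.8869
sugar = (2.5 − 0.8869)·4.0·16.1

103.8859 g


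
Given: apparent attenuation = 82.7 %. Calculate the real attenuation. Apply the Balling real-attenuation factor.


RA = AA · 0.8192
RA = 82.7 · 0.8192

67.7478 %


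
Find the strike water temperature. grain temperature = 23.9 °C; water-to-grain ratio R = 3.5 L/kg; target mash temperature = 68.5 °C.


T_strike = (0.41/R)·(T_mash − T_grain) + T_mash
T_strike = (0.41/3.5)·(68.5 − 23.9) + 68.5

73.7246 °C


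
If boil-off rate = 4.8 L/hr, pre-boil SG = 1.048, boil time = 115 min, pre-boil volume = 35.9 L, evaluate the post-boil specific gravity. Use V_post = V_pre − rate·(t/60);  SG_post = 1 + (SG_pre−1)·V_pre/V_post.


V_post = 35.9 − 4.8·(115/60) = 26.7000
SG_post = 1 + (1.048 − 1)·35.9/26.7000

1.0645


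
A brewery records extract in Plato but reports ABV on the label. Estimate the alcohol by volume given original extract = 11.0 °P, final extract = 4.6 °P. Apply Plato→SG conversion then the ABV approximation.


SG = 259/(259 − P);  ABV = (OG − FG)·131.25
OG = 259/(259 − 11.0) = 1.0444
FG = 259/(259 − 4.6) = 1.0181
ABV = (1.0444 − 1.0181)·131.25

3.4483 % ABV


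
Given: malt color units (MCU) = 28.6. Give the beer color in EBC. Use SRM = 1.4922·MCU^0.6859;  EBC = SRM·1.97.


SRM = 1.4922·28.6^0.6859 = 14.8850
EBC = 14.8850·1.97

29.3234 EBC


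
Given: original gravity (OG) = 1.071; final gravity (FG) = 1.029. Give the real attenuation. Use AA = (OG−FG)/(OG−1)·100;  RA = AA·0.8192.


AA = (1.071 − 1.029)/(1.071 − 1)·100 = 59.1549
RA = 59.1549·0.8192

48.4597 %


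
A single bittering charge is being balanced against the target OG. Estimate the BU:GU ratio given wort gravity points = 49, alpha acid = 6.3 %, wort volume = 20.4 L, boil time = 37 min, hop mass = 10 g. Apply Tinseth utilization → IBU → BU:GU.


U = 1.65·0.000125^(GP/1000)·(1−e^(−0.04t))/4.15;  IBU = (α/100)·m·U·1000/V;  BU:GU = IBU/GP
U = 1.65·0.000125^(49/1000)·(1−e^(−0.04·37))/4.15 = 0.1977
IBU = (6.3/100)·10·0.1977·1000/20.4 = 6.1054
BU:GU = 6.1054/49

0.1246


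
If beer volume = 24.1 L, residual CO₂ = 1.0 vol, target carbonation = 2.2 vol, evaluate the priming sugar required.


sugar = (target − residual)·4.0·V
sugar = (2.2 − 1.0)·4.0·24.1

115.6800 g


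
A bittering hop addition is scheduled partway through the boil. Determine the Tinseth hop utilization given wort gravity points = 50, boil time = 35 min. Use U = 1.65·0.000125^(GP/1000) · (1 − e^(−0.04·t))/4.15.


bigness = 1.65·0.000125^(50/1000) = 1.0528
boil_factor = (1 − e^(−0.04·35))/4.15 = 0.1815
U = 1.0528 · 0.1815

0.1911


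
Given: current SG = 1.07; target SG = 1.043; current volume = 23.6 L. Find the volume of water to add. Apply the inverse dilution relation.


V_water = V·((SG_curr − 1)/(SG_target − 1) − 1)
V_water = 23.6·((1.07 − 1)/(1.043 − 1) − 1)

14.8186 L


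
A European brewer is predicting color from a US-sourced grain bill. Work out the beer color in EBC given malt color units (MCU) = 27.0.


SRM = 1.4922·MCU^0.6859;  EBC = SRM·1.97
SRM = 1.4922·27.0^0.6859 = 14.3087
EBC = 14.3087·1.97

28.1881 EBC
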